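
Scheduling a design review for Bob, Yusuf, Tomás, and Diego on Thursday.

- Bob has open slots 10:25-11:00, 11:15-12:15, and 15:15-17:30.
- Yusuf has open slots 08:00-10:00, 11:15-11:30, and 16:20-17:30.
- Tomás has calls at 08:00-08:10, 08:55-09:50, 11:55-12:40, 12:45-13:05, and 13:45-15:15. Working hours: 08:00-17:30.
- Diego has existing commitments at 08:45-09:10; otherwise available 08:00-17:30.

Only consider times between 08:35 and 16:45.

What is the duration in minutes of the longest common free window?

Tomás free within 08:00–17:30: 08:10–08:55, 09:50–11:55, 12:40–12:45, 13:05–13:45, 15:15–17:30.
Diego free within 08:00–17:30: 08:00–08:45, 09:10–17:30.
Bob ∩ Yusuf: 11:15–11:30, 16:20–17:30.
Bob ∩ Yusuf ∩ Tomás: 11:15–11:30, 16:20–17:30.
Bob ∩ Yusuf ∩ Tomás ∩ Diego: 11:15–11:30, 16:20–17:30.
Restricted to 08:35–16:45: 11:15–11:30, 16:20–16:45.
Common window lengths: 15, 25 min; longest is 25.

25 minutes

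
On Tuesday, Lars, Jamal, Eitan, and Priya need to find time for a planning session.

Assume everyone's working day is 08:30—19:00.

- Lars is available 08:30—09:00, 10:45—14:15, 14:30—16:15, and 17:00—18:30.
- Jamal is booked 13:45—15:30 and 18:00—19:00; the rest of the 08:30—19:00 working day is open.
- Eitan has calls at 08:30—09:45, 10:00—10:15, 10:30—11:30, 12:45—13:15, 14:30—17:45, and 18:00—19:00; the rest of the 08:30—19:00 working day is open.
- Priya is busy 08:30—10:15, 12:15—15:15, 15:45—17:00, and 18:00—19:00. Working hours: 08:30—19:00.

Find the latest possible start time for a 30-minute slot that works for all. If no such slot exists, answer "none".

Jamal free within 08:30–19:00: 08:30–13:45, 15:30–18:00.
Eitan free within 08:30–19:00: 09:45–10:00, 10:15–10:30, 11:30–12:45, 13:15–14:30, 17:45–18:00.
Priya free within 08:30–19:00: 10:15–12:15, 15:15–15:45, 17:00–18:00.
Lars ∩ Jamal: 08:30–09:00, 10:45–13:45, 15:30–16:15, 17:00–18:00.
Lars ∩ Jamal ∩ Eitan: 11:30–12:45, 13:15–13:45, 17:45–18:00.
Lars ∩ Jamal ∩ Eitan ∩ Priya: 11:30–12:15, 17:45–18:00.
Windows ≥ 30 min: 11:30–12:15.
Latest start in the last window 11:30–12:15 is 12:15 − 30 min = 11:45.

11:45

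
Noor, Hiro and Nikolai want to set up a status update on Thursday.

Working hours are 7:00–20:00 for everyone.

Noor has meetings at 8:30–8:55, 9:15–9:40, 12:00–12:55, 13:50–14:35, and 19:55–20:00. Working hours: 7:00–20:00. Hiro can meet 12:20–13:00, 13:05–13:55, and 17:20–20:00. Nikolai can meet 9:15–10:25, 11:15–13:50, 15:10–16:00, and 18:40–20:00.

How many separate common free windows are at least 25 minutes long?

Noor free within 07:00–20:00: 07:00–08:30, 08:55–09:15, 09:40–12:00, 12:55–13:50, 14:35–19:55.
Noor ∩ Hiro: 12:55–13:00, 13:05–13:50, 17:20–19:55.
Noor ∩ Hiro ∩ Nikolai: 12:55–13:00, 13:05–13:50, 18:40–19:55.
Windows ≥ 25 min: 13:05–13:50, 18:40–19:55.
That's 2 windows.

2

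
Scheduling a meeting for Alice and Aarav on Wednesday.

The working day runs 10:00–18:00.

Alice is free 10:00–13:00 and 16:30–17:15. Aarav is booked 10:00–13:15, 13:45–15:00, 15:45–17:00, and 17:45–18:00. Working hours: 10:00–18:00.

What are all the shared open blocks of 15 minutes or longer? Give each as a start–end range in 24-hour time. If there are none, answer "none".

17:00–17:15

Aarav free within 10:00–18:00: 13:15–13:45, 15:00–15:45, 17:00–17:45.
Alice ∩ Aarav: 17:00–17:15.
Windows ≥ 15 min: 17:00–17:15.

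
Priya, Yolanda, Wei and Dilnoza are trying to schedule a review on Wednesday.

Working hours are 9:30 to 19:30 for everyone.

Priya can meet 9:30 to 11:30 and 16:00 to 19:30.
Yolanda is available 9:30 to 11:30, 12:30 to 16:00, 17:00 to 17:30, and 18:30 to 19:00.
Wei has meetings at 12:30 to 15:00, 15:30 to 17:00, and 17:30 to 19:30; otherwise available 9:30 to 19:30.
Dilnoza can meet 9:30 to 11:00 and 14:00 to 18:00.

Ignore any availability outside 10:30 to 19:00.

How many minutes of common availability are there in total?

Wei free within 09:30–19:30: 09:30–12:30, 15:00–15:30, 17:00–17:30.
Priya ∩ Yolanda: 09:30–11:30, 17:00–17:30, 18:30–19:00.
Priya ∩ Yolanda ∩ Wei: 09:30–11:30, 17:00–17:30.
Priya ∩ Yolanda ∩ Wei ∩ Dilnoza: 09:30–11:00, 17:00–17:30.
Restricted to 10:30–19:00: 10:30–11:00, 17:00–17:30.
Total common minutes: 30 + 30 = 60.

60 minutes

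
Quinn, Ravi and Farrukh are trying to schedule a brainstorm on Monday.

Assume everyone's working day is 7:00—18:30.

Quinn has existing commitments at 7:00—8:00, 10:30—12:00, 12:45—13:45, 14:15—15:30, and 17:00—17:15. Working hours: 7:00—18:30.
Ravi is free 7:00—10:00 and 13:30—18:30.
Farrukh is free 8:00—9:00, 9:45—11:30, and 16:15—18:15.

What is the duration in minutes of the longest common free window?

60 minutes

Quinn free within 07:00–18:30: 08:00–10:30, 12:00–12:45, 13:45–14:15, 15:30–17:00, 17:15–18:30.
Quinn ∩ Ravi: 08:00–10:00, 13:45–14:15, 15:30–17:00, 17:15–18:30.
Quinn ∩ Ravi ∩ Farrukh: 08:00–09:00, 09:45–10:00, 16:15–17:00, 17:15–18:15.
Common window lengths: 60, 15, 45, 60 min; longest is 60.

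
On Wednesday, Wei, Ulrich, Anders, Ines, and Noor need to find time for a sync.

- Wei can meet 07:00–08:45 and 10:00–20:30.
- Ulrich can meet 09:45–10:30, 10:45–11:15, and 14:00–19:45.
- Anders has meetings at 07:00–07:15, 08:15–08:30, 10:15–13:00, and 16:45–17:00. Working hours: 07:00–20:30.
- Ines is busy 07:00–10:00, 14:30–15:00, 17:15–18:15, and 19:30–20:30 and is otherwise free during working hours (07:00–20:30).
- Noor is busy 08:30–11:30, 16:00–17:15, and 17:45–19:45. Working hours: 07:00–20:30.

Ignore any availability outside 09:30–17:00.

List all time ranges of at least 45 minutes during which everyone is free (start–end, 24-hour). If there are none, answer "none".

Anders free within 07:00–20:30: 07:15–08:15, 08:30–10:15, 13:00–16:45, 17:00–20:30.
Ines free within 07:00–20:30: 10:00–14:30, 15:00–17:15, 18:15–19:30.
Noor free within 07:00–20:30: 07:00–08:30, 11:30–16:00, 17:15–17:45, 19:45–20:30.
Wei ∩ Ulrich: 10:00–10:30, 10:45–11:15, 14:00–19:45.
Wei ∩ Ulrich ∩ Anders: 10:00–10:15, 14:00–16:45, 17:00–19:45.
Wei ∩ Ulrich ∩ Anders ∩ Ines: 10:00–10:15, 14:00–14:30, 15:00–16:45, 17:00–17:15, 18:15–19:30.
Wei ∩ Ulrich ∩ Anders ∩ Ines ∩ Noor: 14:00–14:30, 15:00–16:00.
Restricted to 09:30–17:00: 14:00–14:30, 15:00–16:00.
Windows ≥ 45 min: 15:00–16:00.

15:00–16:00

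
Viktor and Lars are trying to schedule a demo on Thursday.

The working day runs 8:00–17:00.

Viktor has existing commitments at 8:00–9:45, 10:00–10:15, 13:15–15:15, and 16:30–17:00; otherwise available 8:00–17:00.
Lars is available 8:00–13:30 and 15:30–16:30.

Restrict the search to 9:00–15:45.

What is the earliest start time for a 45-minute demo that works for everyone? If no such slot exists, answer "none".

10:15

Viktor free within 08:00–17:00: 09:45–10:00, 10:15–13:15, 15:15–16:30.
Viktor ∩ Lars: 09:45–10:00, 10:15–13:15, 15:30–16:30.
Restricted to 09:00–15:45: 09:45–10:00, 10:15–13:15, 15:30–15:45.
Windows ≥ 45 min: 10:15–13:15.
Earliest such window starts at 10:15.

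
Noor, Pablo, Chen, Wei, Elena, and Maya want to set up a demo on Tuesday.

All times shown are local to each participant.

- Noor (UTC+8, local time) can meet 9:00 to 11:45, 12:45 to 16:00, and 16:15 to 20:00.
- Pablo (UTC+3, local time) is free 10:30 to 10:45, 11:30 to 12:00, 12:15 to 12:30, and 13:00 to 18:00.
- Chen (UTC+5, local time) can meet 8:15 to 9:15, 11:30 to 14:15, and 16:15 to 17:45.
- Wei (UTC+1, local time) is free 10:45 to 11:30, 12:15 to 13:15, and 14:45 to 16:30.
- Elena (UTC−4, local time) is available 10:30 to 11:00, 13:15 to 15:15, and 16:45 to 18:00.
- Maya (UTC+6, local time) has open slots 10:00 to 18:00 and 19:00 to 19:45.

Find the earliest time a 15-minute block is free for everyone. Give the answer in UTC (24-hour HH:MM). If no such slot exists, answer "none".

Noor → UTC: 01:00–03:45, 04:45–08:00, 08:15–12:00.
Pablo → UTC: 07:30–07:45, 08:30–09:00, 09:15–09:30, 10:00–15:00.
Chen → UTC: 03:15–04:15, 06:30–09:15, 11:15–12:45.
Wei → UTC: 09:45–10:30, 11:15–12:15, 13:45–15:30.
Elena → UTC: 14:30–15:00, 17:15–19:15, 20:45–22:00.
Maya → UTC: 04:00–12:00, 13:00–13:45.
Noor ∩ Pablo: 07:30–07:45, 08:30–09:00, 09:15–09:30, 10:00–12:00.
Noor ∩ Pablo ∩ Chen: 07:30–07:45, 08:30–09:00, 11:15–12:00.
Noor ∩ Pablo ∩ Chen ∩ Wei: 11:15–12:00.
Noor ∩ Pablo ∩ Chen ∩ Wei ∩ Elena: (none).
Noor ∩ Pablo ∩ Chen ∩ Wei ∩ Elena ∩ Maya: (none).
Windows ≥ 15 min: (none).

none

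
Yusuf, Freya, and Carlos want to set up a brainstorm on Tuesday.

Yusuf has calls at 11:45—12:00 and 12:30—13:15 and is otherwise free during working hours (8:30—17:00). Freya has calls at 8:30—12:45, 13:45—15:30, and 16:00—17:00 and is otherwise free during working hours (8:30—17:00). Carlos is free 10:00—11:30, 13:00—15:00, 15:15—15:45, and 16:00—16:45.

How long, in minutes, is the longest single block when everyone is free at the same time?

Yusuf free within 08:30–17:00: 08:30–11:45, 12:00–12:30, 13:15–17:00.
Freya free within 08:30–17:00: 12:45–13:45, 15:30–16:00.
Yusuf ∩ Freya: 13:15–13:45, 15:30–16:00.
Yusuf ∩ Freya ∩ Carlos: 13:15–13:45, 15:30–15:45.
Common window lengths: 30, 15 min; longest is 30.

30 minutes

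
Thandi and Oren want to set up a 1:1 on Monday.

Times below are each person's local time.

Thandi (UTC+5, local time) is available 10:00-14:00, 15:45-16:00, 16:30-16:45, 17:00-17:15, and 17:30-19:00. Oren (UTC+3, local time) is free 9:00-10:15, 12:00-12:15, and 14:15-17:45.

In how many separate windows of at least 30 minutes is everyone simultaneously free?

Thandi → UTC: 05:00–09:00, 10:45–11:00, 11:30–11:45, 12:00–12:15, 12:30–14:00.
Oren → UTC: 06:00–07:15, 09:00–09:15, 11:15–14:45.
Thandi ∩ Oren: 06:00–07:15, 11:30–11:45, 12:00–12:15, 12:30–14:00.
Windows ≥ 30 min: 06:00–07:15, 12:30–14:00.
That's 2 windows.

2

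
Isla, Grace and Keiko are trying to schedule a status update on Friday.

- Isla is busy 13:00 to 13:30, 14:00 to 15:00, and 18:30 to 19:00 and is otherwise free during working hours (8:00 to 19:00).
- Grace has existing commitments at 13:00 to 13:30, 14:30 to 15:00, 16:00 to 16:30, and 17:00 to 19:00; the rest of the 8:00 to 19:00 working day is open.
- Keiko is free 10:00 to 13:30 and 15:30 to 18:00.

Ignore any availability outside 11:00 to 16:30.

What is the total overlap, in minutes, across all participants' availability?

150 minutes

Isla free within 08:00–19:00: 08:00–13:00, 13:30–14:00, 15:00–18:30.
Grace free within 08:00–19:00: 08:00–13:00, 13:30–14:30, 15:00–16:00, 16:30–17:00.
Isla ∩ Grace: 08:00–13:00, 13:30–14:00, 15:00–16:00, 16:30–17:00.
Isla ∩ Grace ∩ Keiko: 10:00–13:00, 15:30–16:00, 16:30–17:00.
Restricted to 11:00–16:30: 11:00–13:00, 15:30–16:00.
Total common minutes: 120 + 30 = 150.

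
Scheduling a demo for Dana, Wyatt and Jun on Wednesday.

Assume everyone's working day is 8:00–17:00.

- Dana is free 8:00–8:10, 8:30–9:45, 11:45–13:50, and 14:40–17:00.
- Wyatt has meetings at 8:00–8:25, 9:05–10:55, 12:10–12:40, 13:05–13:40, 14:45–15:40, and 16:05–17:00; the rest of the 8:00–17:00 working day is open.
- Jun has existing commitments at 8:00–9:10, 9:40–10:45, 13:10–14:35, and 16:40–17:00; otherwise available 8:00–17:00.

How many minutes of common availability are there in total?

80 minutes

Wyatt free within 08:00–17:00: 08:25–09:05, 10:55–12:10, 12:40–13:05, 13:40–14:45, 15:40–16:05.
Jun free within 08:00–17:00: 09:10–09:40, 10:45–13:10, 14:35–16:40.
Dana ∩ Wyatt: 08:30–09:05, 11:45–12:10, 12:40–13:05, 13:40–13:50, 14:40–14:45, 15:40–16:05.
Dana ∩ Wyatt ∩ Jun: 11:45–12:10, 12:40–13:05, 14:40–14:45, 15:40–16:05.
Total common minutes: 25 + 25 + 5 + 25 = 80.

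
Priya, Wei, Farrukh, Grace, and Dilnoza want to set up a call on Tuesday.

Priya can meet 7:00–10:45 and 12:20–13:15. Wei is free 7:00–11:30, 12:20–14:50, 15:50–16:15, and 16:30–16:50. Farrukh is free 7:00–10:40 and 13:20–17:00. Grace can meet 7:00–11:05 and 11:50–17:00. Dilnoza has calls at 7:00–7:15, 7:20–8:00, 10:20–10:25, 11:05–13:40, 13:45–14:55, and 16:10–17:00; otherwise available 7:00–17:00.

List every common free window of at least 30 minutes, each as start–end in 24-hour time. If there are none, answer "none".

08:00–10:20

Dilnoza free within 07:00–17:00: 07:15–07:20, 08:00–10:20, 10:25–11:05, 13:40–13:45, 14:55–16:10.
Priya ∩ Wei: 07:00–10:45, 12:20–13:15.
Priya ∩ Wei ∩ Farrukh: 07:00–10:40.
Priya ∩ Wei ∩ Farrukh ∩ Grace: 07:00–10:40.
Priya ∩ Wei ∩ Farrukh ∩ Grace ∩ Dilnoza: 07:15–07:20, 08:00–10:20, 10:25–10:40.
Windows ≥ 30 min: 08:00–10:20.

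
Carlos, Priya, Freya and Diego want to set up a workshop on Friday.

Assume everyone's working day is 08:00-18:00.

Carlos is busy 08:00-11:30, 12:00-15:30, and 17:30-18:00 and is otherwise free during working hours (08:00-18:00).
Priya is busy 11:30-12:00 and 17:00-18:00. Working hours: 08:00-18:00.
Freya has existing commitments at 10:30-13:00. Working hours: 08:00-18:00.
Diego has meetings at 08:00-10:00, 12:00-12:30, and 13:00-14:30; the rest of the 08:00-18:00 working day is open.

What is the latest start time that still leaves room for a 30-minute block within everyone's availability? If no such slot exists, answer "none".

16:30

Carlos free within 08:00–18:00: 11:30–12:00, 15:30–17:30.
Priya free within 08:00–18:00: 08:00–11:30, 12:00–17:00.
Freya free within 08:00–18:00: 08:00–10:30, 13:00–18:00.
Diego free within 08:00–18:00: 10:00–12:00, 12:30–13:00, 14:30–18:00.
Carlos ∩ Priya: 15:30–17:00.
Carlos ∩ Priya ∩ Freya: 15:30–17:00.
Carlos ∩ Priya ∩ Freya ∩ Diego: 15:30–17:00.
Windows ≥ 30 min: 15:30–17:00.
Latest start in the last window 15:30–17:00 is 17:00 − 30 min = 16:30.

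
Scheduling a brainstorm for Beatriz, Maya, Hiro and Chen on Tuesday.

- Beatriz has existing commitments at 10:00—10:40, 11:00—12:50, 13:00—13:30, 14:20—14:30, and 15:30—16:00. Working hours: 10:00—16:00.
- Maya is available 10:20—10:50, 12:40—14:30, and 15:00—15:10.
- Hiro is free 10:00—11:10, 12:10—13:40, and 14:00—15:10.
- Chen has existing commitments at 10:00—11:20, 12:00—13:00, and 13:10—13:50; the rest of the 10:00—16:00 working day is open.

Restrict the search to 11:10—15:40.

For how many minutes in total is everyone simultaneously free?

30 minutes

Beatriz free within 10:00–16:00: 10:40–11:00, 12:50–13:00, 13:30–14:20, 14:30–15:30.
Chen free within 10:00–16:00: 11:20–12:00, 13:00–13:10, 13:50–16:00.
Beatriz ∩ Maya: 10:40–10:50, 12:50–13:00, 13:30–14:20, 15:00–15:10.
Beatriz ∩ Maya ∩ Hiro: 10:40–10:50, 12:50–13:00, 13:30–13:40, 14:00–14:20, 15:00–15:10.
Beatriz ∩ Maya ∩ Hiro ∩ Chen: 14:00–14:20, 15:00–15:10.
Restricted to 11:10–15:40: 14:00–14:20, 15:00–15:10.
Total common minutes: 20 + 10 = 30.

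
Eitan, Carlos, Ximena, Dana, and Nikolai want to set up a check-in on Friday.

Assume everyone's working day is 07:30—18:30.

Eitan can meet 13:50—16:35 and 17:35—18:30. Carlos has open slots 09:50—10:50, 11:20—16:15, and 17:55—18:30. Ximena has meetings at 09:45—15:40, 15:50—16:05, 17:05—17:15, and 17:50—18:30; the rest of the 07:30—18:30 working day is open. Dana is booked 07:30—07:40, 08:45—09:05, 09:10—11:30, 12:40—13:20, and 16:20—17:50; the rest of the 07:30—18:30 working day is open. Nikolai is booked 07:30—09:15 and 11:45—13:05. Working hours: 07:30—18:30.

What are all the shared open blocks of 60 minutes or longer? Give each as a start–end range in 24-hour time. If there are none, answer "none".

none

Ximena free within 07:30–18:30: 07:30–09:45, 15:40–15:50, 16:05–17:05, 17:15–17:50.
Dana free within 07:30–18:30: 07:40–08:45, 09:05–09:10, 11:30–12:40, 13:20–16:20, 17:50–18:30.
Nikolai free within 07:30–18:30: 09:15–11:45, 13:05–18:30.
Eitan ∩ Carlos: 13:50–16:15, 17:55–18:30.
Eitan ∩ Carlos ∩ Ximena: 15:40–15:50, 16:05–16:15.
Eitan ∩ Carlos ∩ Ximena ∩ Dana: 15:40–15:50, 16:05–16:15.
Eitan ∩ Carlos ∩ Ximena ∩ Dana ∩ Nikolai: 15:40–15:50, 16:05–16:15.
Windows ≥ 60 min: (none).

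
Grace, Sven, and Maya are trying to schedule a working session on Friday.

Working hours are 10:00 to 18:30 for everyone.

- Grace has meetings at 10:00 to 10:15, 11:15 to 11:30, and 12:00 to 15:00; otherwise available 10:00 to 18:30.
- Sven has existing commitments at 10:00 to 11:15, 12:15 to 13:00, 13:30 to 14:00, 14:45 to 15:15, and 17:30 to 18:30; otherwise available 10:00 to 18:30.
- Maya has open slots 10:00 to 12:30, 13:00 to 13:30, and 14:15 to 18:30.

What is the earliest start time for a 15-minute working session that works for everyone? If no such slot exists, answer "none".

11:30

Grace free within 10:00–18:30: 10:15–11:15, 11:30–12:00, 15:00–18:30.
Sven free within 10:00–18:30: 11:15–12:15, 13:00–13:30, 14:00–14:45, 15:15–17:30.
Grace ∩ Sven: 11:30–12:00, 15:15–17:30.
Grace ∩ Sven ∩ Maya: 11:30–12:00, 15:15–17:30.
Windows ≥ 15 min: 11:30–12:00, 15:15–17:30.
Earliest such window starts at 11:30.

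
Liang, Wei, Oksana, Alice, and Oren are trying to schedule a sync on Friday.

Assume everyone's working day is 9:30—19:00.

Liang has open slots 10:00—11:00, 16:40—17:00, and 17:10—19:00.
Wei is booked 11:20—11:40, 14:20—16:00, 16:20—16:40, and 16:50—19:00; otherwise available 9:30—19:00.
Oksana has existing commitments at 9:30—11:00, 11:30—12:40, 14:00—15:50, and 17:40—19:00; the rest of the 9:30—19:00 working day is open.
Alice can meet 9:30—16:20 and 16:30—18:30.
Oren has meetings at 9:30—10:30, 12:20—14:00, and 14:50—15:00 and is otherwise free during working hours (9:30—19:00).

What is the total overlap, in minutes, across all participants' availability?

Wei free within 09:30–19:00: 09:30–11:20, 11:40–14:20, 16:00–16:20, 16:40–16:50.
Oksana free within 09:30–19:00: 11:00–11:30, 12:40–14:00, 15:50–17:40.
Oren free within 09:30–19:00: 10:30–12:20, 14:00–14:50, 15:00–19:00.
Liang ∩ Wei: 10:00–11:00, 16:40–16:50.
Liang ∩ Wei ∩ Oksana: 16:40–16:50.
Liang ∩ Wei ∩ Oksana ∩ Alice: 16:40–16:50.
Liang ∩ Wei ∩ Oksana ∩ Alice ∩ Oren: 16:40–16:50.
Total common minutes: 10.

10 minutes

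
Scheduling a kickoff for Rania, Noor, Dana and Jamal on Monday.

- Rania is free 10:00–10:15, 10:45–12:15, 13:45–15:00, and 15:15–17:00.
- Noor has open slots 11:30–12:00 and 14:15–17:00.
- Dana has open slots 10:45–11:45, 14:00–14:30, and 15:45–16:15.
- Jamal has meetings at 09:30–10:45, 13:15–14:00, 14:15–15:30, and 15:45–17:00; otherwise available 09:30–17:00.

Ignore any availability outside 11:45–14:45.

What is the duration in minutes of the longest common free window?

Jamal free within 09:30–17:00: 10:45–13:15, 14:00–14:15, 15:30–15:45.
Rania ∩ Noor: 11:30–12:00, 14:15–15:00, 15:15–17:00.
Rania ∩ Noor ∩ Dana: 11:30–11:45, 14:15–14:30, 15:45–16:15.
Rania ∩ Noor ∩ Dana ∩ Jamal: 11:30–11:45.
Restricted to 11:45–14:45: (none).
No common window.

0 minutes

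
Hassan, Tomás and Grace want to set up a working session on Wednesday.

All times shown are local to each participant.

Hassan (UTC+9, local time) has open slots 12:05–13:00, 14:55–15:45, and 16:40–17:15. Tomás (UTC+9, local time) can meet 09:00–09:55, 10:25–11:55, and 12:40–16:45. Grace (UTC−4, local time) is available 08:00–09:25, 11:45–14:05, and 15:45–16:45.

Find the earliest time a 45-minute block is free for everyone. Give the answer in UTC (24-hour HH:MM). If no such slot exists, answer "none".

Hassan → UTC: 03:05–04:00, 05:55–06:45, 07:40–08:15.
Tomás → UTC: 00:00–00:55, 01:25–02:55, 03:40–07:45.
Grace → UTC: 12:00–13:25, 15:45–18:05, 19:45–20:45.
Hassan ∩ Tomás: 03:40–04:00, 05:55–06:45, 07:40–07:45.
Hassan ∩ Tomás ∩ Grace: (none).
Windows ≥ 45 min: (none).

none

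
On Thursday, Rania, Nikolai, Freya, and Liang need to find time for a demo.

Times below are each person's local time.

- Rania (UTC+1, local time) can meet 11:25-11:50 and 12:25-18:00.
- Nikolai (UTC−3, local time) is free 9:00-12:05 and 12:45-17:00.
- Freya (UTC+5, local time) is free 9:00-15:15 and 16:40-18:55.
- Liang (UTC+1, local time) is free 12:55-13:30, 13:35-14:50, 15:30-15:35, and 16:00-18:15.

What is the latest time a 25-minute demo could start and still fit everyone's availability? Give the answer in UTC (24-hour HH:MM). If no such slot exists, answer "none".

Rania → UTC: 10:25–10:50, 11:25–17:00.
Nikolai → UTC: 12:00–15:05, 15:45–20:00.
Freya → UTC: 04:00–10:15, 11:40–13:55.
Liang → UTC: 11:55–12:30, 12:35–13:50, 14:30–14:35, 15:00–17:15.
Rania ∩ Nikolai: 12:00–15:05, 15:45–17:00.
Rania ∩ Nikolai ∩ Freya: 12:00–13:55.
Rania ∩ Nikolai ∩ Freya ∩ Liang: 12:00–12:30, 12:35–13:50.
Windows ≥ 25 min: 12:00–12:30, 12:35–13:50.
Latest start in the last window 12:35–13:50 is 13:50 − 25 min = 13:25.

13:25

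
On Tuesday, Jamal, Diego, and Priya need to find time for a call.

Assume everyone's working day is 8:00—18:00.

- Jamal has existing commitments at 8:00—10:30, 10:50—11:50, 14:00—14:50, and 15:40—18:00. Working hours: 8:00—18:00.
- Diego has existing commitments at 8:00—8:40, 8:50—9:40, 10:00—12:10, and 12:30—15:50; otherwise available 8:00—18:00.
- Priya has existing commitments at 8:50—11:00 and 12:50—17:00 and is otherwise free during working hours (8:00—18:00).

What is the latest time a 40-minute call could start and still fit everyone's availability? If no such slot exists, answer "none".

Jamal free within 08:00–18:00: 10:30–10:50, 11:50–14:00, 14:50–15:40.
Diego free within 08:00–18:00: 08:40–08:50, 09:40–10:00, 12:10–12:30, 15:50–18:00.
Priya free within 08:00–18:00: 08:00–08:50, 11:00–12:50, 17:00–18:00.
Jamal ∩ Diego: 12:10–12:30.
Jamal ∩ Diego ∩ Priya: 12:10–12:30.
Windows ≥ 40 min: (none).

none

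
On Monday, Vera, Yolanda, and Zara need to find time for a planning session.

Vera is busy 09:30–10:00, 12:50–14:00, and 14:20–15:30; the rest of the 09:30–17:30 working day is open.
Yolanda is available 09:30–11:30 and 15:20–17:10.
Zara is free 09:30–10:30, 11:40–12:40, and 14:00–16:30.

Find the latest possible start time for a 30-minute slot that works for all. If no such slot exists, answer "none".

16:00

Vera free within 09:30–17:30: 10:00–12:50, 14:00–14:20, 15:30–17:30.
Vera ∩ Yolanda: 10:00–11:30, 15:30–17:10.
Vera ∩ Yolanda ∩ Zara: 10:00–10:30, 15:30–16:30.
Windows ≥ 30 min: 10:00–10:30, 15:30–16:30.
Latest start in the last window 15:30–16:30 is 16:30 − 30 min = 16:00.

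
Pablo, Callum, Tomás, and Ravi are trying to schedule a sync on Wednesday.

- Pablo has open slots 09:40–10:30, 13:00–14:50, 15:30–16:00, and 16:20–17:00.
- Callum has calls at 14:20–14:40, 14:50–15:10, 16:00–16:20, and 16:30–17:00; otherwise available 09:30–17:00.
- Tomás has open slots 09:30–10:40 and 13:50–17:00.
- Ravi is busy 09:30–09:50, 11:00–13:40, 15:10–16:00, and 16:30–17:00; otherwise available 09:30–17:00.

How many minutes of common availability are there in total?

Callum free within 09:30–17:00: 09:30–14:20, 14:40–14:50, 15:10–16:00, 16:20–16:30.
Ravi free within 09:30–17:00: 09:50–11:00, 13:40–15:10, 16:00–16:30.
Pablo ∩ Callum: 09:40–10:30, 13:00–14:20, 14:40–14:50, 15:30–16:00, 16:20–16:30.
Pablo ∩ Callum ∩ Tomás: 09:40–10:30, 13:50–14:20, 14:40–14:50, 15:30–16:00, 16:20–16:30.
Pablo ∩ Callum ∩ Tomás ∩ Ravi: 09:50–10:30, 13:50–14:20, 14:40–14:50, 16:20–16:30.
Total common minutes: 40 + 30 + 10 + 10 = 90.

90 minutes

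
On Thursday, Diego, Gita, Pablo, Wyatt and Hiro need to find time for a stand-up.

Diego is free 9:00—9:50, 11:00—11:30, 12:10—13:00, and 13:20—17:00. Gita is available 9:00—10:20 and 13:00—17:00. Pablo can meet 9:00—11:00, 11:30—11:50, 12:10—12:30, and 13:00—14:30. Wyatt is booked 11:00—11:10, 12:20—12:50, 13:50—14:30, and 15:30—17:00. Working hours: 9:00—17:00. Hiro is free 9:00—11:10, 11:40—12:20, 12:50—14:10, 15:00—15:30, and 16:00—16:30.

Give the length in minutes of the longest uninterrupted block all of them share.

Wyatt free within 09:00–17:00: 09:00–11:00, 11:10–12:20, 12:50–13:50, 14:30–15:30.
Diego ∩ Gita: 09:00–09:50, 13:20–17:00.
Diego ∩ Gita ∩ Pablo: 09:00–09:50, 13:20–14:30.
Diego ∩ Gita ∩ Pablo ∩ Wyatt: 09:00–09:50, 13:20–13:50.
Diego ∩ Gita ∩ Pablo ∩ Wyatt ∩ Hiro: 09:00–09:50, 13:20–13:50.
Common window lengths: 50, 30 min; longest is 50.

50 minutes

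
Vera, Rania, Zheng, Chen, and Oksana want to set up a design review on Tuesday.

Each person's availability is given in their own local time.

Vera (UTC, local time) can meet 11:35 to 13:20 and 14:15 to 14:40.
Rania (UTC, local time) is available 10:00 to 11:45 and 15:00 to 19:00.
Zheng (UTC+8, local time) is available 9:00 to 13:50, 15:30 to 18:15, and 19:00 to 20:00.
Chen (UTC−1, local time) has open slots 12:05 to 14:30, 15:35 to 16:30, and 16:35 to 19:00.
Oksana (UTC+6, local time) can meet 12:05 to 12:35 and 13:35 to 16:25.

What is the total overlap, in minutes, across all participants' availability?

Vera → UTC: 11:35–13:20, 14:15–14:40.
Rania → UTC: 10:00–11:45, 15:00–19:00.
Zheng → UTC: 01:00–05:50, 07:30–10:15, 11:00–12:00.
Chen → UTC: 13:05–15:30, 16:35–17:30, 17:35–20:00.
Oksana → UTC: 06:05–06:35, 07:35–10:25.
Vera ∩ Rania: 11:35–11:45.
Vera ∩ Rania ∩ Zheng: 11:35–11:45.
Vera ∩ Rania ∩ Zheng ∩ Chen: (none).
Vera ∩ Rania ∩ Zheng ∩ Chen ∩ Oksana: (none).
Total common minutes: 0.

0 minutes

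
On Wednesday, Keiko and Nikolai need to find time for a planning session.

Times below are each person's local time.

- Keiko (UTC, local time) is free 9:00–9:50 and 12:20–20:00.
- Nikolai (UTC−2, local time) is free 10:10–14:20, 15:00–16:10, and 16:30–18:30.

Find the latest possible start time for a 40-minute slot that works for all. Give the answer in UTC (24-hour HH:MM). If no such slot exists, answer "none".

19:20

Keiko → UTC: 09:00–09:50, 12:20–20:00.
Nikolai → UTC: 12:10–16:20, 17:00–18:10, 18:30–20:30.
Keiko ∩ Nikolai: 12:20–16:20, 17:00–18:10, 18:30–20:00.
Windows ≥ 40 min: 12:20–16:20, 17:00–18:10, 18:30–20:00.
Latest start in the last window 18:30–20:00 is 20:00 − 40 min = 19:20.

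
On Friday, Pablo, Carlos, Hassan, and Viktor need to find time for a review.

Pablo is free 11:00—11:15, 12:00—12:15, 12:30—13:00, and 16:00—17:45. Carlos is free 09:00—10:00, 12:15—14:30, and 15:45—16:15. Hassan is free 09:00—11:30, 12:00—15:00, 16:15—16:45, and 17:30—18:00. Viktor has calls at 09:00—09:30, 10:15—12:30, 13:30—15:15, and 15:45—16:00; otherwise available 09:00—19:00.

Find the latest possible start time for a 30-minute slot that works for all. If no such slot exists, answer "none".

Viktor free within 09:00–19:00: 09:30–10:15, 12:30–13:30, 15:15–15:45, 16:00–19:00.
Pablo ∩ Carlos: 12:30–13:00, 16:00–16:15.
Pablo ∩ Carlos ∩ Hassan: 12:30–13:00.
Pablo ∩ Carlos ∩ Hassan ∩ Viktor: 12:30–13:00.
Windows ≥ 30 min: 12:30–13:00.
Latest start in the last window 12:30–13:00 is 13:00 − 30 min = 12:30.

12:30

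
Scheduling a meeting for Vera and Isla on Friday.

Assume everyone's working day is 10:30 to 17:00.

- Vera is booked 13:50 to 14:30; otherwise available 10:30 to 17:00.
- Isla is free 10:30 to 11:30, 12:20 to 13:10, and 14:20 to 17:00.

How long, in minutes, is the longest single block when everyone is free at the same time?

Vera free within 10:30–17:00: 10:30–13:50, 14:30–17:00.
Vera ∩ Isla: 10:30–11:30, 12:20–13:10, 14:30–17:00.
Common window lengths: 60, 50, 150 min; longest is 150.

150 minutes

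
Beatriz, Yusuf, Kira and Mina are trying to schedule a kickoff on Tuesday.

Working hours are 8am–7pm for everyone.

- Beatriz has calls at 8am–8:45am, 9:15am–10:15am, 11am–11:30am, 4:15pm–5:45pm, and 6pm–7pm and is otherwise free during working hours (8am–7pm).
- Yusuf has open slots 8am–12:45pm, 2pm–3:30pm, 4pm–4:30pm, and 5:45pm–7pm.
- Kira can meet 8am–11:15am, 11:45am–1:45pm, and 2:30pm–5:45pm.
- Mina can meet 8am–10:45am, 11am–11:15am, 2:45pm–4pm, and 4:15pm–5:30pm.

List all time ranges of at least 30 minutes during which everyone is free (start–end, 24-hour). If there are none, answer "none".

08:45–09:15, 10:15–10:45, 14:45–15:30

Beatriz free within 08:00–19:00: 08:45–09:15, 10:15–11:00, 11:30–16:15, 17:45–18:00.
Beatriz ∩ Yusuf: 08:45–09:15, 10:15–11:00, 11:30–12:45, 14:00–15:30, 16:00–16:15, 17:45–18:00.
Beatriz ∩ Yusuf ∩ Kira: 08:45–09:15, 10:15–11:00, 11:45–12:45, 14:30–15:30, 16:00–16:15.
Beatriz ∩ Yusuf ∩ Kira ∩ Mina: 08:45–09:15, 10:15–10:45, 14:45–15:30.
Windows ≥ 30 min: 08:45–09:15, 10:15–10:45, 14:45–15:30.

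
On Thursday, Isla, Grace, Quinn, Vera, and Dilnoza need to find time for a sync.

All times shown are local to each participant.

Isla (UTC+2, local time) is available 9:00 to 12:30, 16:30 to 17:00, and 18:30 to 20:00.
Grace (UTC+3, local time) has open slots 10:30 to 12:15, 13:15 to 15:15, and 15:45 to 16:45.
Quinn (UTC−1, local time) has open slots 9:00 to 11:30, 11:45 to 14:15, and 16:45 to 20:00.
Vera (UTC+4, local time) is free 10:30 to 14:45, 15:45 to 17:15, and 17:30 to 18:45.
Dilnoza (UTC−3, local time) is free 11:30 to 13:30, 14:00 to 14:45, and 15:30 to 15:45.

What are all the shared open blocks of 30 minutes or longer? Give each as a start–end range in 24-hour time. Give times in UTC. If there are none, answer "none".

none

Isla → UTC: 07:00–10:30, 14:30–15:00, 16:30–18:00.
Grace → UTC: 07:30–09:15, 10:15–12:15, 12:45–13:45.
Quinn → UTC: 10:00–12:30, 12:45–15:15, 17:45–21:00.
Vera → UTC: 06:30–10:45, 11:45–13:15, 13:30–14:45.
Dilnoza → UTC: 14:30–16:30, 17:00–17:45, 18:30–18:45.
Isla ∩ Grace: 07:30–09:15, 10:15–10:30.
Isla ∩ Grace ∩ Quinn: 10:15–10:30.
Isla ∩ Grace ∩ Quinn ∩ Vera: 10:15–10:30.
Isla ∩ Grace ∩ Quinn ∩ Vera ∩ Dilnoza: (none).
Windows ≥ 30 min: (none).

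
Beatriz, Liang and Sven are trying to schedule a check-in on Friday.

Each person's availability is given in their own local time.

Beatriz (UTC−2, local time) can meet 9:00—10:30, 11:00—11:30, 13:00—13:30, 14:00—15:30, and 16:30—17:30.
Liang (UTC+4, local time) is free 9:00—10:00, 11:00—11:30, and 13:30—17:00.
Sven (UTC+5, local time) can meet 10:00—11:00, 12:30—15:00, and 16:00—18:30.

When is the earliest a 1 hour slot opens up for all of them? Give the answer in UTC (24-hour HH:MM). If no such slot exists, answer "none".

Beatriz → UTC: 11:00–12:30, 13:00–13:30, 15:00–15:30, 16:00–17:30, 18:30–19:30.
Liang → UTC: 05:00–06:00, 07:00–07:30, 09:30–13:00.
Sven → UTC: 05:00–06:00, 07:30–10:00, 11:00–13:30.
Beatriz ∩ Liang: 11:00–12:30.
Beatriz ∩ Liang ∩ Sven: 11:00–12:30.
Windows ≥ 60 min: 11:00–12:30.
Earliest such window starts at 11:00.

11:00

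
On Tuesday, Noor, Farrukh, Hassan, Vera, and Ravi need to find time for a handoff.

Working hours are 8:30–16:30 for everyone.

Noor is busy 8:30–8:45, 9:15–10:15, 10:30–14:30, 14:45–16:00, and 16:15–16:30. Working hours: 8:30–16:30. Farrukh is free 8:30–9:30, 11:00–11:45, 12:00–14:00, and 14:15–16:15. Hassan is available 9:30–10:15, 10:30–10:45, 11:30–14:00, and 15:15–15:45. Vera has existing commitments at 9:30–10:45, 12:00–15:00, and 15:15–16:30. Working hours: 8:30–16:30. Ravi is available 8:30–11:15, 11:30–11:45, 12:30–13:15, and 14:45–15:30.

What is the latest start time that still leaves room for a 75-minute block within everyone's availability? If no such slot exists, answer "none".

Noor free within 08:30–16:30: 08:45–09:15, 10:15–10:30, 14:30–14:45, 16:00–16:15.
Vera free within 08:30–16:30: 08:30–09:30, 10:45–12:00, 15:00–15:15.
Noor ∩ Farrukh: 08:45–09:15, 14:30–14:45, 16:00–16:15.
Noor ∩ Farrukh ∩ Hassan: (none).
Noor ∩ Farrukh ∩ Hassan ∩ Vera: (none).
Noor ∩ Farrukh ∩ Hassan ∩ Vera ∩ Ravi: (none).
Windows ≥ 75 min: (none).

none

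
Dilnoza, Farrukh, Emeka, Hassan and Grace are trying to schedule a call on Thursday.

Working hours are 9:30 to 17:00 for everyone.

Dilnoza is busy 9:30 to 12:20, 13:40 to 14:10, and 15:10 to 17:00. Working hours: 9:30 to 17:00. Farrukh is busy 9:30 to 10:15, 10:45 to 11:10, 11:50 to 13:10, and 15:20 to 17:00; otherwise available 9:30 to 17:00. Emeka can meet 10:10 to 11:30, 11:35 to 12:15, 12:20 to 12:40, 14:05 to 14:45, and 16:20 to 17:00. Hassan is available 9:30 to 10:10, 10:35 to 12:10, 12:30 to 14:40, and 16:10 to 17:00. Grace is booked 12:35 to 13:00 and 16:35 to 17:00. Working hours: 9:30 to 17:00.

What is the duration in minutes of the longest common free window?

30 minutes

Dilnoza free within 09:30–17:00: 12:20–13:40, 14:10–15:10.
Farrukh free within 09:30–17:00: 10:15–10:45, 11:10–11:50, 13:10–15:20.
Grace free within 09:30–17:00: 09:30–12:35, 13:00–16:35.
Dilnoza ∩ Farrukh: 13:10–13:40, 14:10–15:10.
Dilnoza ∩ Farrukh ∩ Emeka: 14:10–14:45.
Dilnoza ∩ Farrukh ∩ Emeka ∩ Hassan: 14:10–14:40.
Dilnoza ∩ Farrukh ∩ Emeka ∩ Hassan ∩ Grace: 14:10–14:40.
Single common window of 30 minutes.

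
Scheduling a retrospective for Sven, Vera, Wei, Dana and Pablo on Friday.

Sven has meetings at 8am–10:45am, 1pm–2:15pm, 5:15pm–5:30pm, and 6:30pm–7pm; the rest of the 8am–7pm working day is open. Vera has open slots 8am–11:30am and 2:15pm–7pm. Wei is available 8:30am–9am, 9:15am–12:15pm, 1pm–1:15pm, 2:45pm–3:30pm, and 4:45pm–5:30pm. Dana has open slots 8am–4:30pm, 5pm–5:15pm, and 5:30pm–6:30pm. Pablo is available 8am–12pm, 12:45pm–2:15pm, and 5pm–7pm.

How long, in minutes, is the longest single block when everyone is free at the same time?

Sven free within 08:00–19:00: 10:45–13:00, 14:15–17:15, 17:30–18:30.
Sven ∩ Vera: 10:45–11:30, 14:15–17:15, 17:30–18:30.
Sven ∩ Vera ∩ Wei: 10:45–11:30, 14:45–15:30, 16:45–17:15.
Sven ∩ Vera ∩ Wei ∩ Dana: 10:45–11:30, 14:45–15:30, 17:00–17:15.
Sven ∩ Vera ∩ Wei ∩ Dana ∩ Pablo: 10:45–11:30, 17:00–17:15.
Common window lengths: 45, 15 min; longest is 45.

45 minutes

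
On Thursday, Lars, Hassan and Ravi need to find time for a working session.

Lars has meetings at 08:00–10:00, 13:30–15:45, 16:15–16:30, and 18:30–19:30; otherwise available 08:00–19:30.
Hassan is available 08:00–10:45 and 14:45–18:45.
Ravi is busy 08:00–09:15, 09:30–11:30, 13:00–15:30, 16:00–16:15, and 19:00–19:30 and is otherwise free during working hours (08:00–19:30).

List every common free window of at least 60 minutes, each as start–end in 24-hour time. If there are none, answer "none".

Lars free within 08:00–19:30: 10:00–13:30, 15:45–16:15, 16:30–18:30.
Ravi free within 08:00–19:30: 09:15–09:30, 11:30–13:00, 15:30–16:00, 16:15–19:00.
Lars ∩ Hassan: 10:00–10:45, 15:45–16:15, 16:30–18:30.
Lars ∩ Hassan ∩ Ravi: 15:45–16:00, 16:30–18:30.
Windows ≥ 60 min: 16:30–18:30.

16:30–18:30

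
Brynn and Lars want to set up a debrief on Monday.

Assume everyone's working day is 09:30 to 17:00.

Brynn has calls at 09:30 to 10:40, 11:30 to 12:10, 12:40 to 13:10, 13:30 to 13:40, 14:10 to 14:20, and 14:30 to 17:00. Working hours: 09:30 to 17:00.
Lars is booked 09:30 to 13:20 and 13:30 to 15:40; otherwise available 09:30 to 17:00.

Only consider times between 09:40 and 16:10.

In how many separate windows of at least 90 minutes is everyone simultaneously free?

0

Brynn free within 09:30–17:00: 10:40–11:30, 12:10–12:40, 13:10–13:30, 13:40–14:10, 14:20–14:30.
Lars free within 09:30–17:00: 13:20–13:30, 15:40–17:00.
Brynn ∩ Lars: 13:20–13:30.
Restricted to 09:40–16:10: 13:20–13:30.
Windows ≥ 90 min: (none).
That's 0 windows.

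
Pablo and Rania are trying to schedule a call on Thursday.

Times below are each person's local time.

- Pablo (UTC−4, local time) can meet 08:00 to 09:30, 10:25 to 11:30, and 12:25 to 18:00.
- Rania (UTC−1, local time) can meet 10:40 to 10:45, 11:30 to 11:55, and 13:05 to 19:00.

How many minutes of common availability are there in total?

305 minutes

Pablo → UTC: 12:00–13:30, 14:25–15:30, 16:25–22:00.
Rania → UTC: 11:40–11:45, 12:30–12:55, 14:05–20:00.
Pablo ∩ Rania: 12:30–12:55, 14:25–15:30, 16:25–20:00.
Total common minutes: 25 + 65 + 215 = 305.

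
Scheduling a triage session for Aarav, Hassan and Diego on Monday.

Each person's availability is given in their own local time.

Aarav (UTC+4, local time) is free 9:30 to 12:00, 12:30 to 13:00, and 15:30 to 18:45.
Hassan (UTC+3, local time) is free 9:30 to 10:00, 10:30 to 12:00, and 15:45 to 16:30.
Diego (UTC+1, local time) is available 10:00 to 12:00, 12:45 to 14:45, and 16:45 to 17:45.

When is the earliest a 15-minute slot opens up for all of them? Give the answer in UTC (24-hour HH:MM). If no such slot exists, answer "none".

12:45

Aarav → UTC: 05:30–08:00, 08:30–09:00, 11:30–14:45.
Hassan → UTC: 06:30–07:00, 07:30–09:00, 12:45–13:30.
Diego → UTC: 09:00–11:00, 11:45–13:45, 15:45–16:45.
Aarav ∩ Hassan: 06:30–07:00, 07:30–08:00, 08:30–09:00, 12:45–13:30.
Aarav ∩ Hassan ∩ Diego: 12:45–13:30.
Windows ≥ 15 min: 12:45–13:30.
Earliest such window starts at 12:45.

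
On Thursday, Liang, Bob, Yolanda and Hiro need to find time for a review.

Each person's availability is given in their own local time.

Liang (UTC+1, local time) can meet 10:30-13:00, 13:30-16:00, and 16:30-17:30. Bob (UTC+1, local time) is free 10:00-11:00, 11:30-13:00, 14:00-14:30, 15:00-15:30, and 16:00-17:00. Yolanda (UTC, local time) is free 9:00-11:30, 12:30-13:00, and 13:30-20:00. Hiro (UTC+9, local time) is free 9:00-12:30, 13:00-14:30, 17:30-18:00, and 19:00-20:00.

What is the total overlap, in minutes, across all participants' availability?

Liang → UTC: 09:30–12:00, 12:30–15:00, 15:30–16:30.
Bob → UTC: 09:00–10:00, 10:30–12:00, 13:00–13:30, 14:00–14:30, 15:00–16:00.
Yolanda → UTC: 09:00–11:30, 12:30–13:00, 13:30–20:00.
Hiro → UTC: 00:00–03:30, 04:00–05:30, 08:30–09:00, 10:00–11:00.
Liang ∩ Bob: 09:30–10:00, 10:30–12:00, 13:00–13:30, 14:00–14:30, 15:30–16:00.
Liang ∩ Bob ∩ Yolanda: 09:30–10:00, 10:30–11:30, 14:00–14:30, 15:30–16:00.
Liang ∩ Bob ∩ Yolanda ∩ Hiro: 10:30–11:00.
Total common minutes: 30.

30 minutes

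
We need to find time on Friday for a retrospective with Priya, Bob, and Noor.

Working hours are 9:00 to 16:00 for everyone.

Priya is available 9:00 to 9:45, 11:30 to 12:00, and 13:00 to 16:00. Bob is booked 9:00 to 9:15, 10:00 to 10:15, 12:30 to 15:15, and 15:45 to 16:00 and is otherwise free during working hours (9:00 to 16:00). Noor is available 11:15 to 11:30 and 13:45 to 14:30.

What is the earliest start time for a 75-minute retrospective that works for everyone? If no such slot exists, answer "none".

none

Bob free within 09:00–16:00: 09:15–10:00, 10:15–12:30, 15:15–15:45.
Priya ∩ Bob: 09:15–09:45, 11:30–12:00, 15:15–15:45.
Priya ∩ Bob ∩ Noor: (none).
Windows ≥ 75 min: (none).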